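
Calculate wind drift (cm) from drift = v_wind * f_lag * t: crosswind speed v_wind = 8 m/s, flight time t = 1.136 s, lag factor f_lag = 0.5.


drift = v_wind * lag * t = 8 * 0.5 * 1.136 = 4.544 m ≈ 454.4 cm

454.4 cm


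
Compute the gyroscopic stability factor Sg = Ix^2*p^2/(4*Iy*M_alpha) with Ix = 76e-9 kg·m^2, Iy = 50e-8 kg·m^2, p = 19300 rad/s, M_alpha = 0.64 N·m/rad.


Sg = Ix^2 * p^2 / (4 * Iy * M_alpha) = (76e-9)^2 * 19300^2 / (4 * 50e-8 * 0.64) = 1.681

1.681


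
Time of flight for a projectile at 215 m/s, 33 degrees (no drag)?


T = 2*v0*sin(theta)/g = 2*215*sin(33°)/9.81 = 23.87 s

23.87 s


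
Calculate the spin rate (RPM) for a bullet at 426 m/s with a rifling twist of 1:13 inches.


twist_m = 13*0.0254 = 0.3302 m
spin = v/twist = 426/0.3302 = 1290.127 rev/s
RPM = spin*60 = 1290.127*60 ≈ 77408 RPM

77408 RPM


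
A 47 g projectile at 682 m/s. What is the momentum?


p = m*v = 0.047*682 = 32.05 kg·m/s

32.05 kg·m/s


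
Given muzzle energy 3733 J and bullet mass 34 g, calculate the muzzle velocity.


v = sqrt(2*E/m) = sqrt(2*3733/0.034) = 468.6 m/s

468.6 m/s


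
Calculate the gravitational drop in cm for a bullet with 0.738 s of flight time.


drop = 0.5*g*t^2 = 0.5*9.81*0.738^2 = 2.67148 m ≈ 267.1 cm

267.1 cm


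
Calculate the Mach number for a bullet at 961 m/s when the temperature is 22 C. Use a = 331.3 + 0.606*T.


a = 331.3 + 0.606*(22) = 344.632 m/s
M = v/a = 961/344.632 = 2.788

2.788


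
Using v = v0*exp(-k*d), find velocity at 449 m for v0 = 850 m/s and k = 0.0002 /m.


v = v0*exp(-k*d) = 850*exp(-0.0002*449) = 777 m/s

777 m/s


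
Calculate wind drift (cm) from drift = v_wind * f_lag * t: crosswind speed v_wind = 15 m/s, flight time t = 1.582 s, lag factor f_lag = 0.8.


drift = v_wind * lag * t = 15 * 0.8 * 1.582 = 18.984 m ≈ 1898 cm

1898 cm


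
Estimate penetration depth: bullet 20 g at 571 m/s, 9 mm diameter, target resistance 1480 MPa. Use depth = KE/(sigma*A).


A = pi*(d/2)^2 = pi*(9/2)^2 = 63.6173 mm^2
E = 0.5*m*v^2 = 0.5*0.02*571^2 = 3260.41 J
depth = E/(sigma*A) = 3260.41 J / (1480 MPa * 63.6173 mm^2) = 3260.41/(1480 * 63.6173) m = 0.0346287 m ≈ 34.63 mm

34.63 mm


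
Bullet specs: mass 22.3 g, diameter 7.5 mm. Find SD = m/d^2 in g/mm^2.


SD = m/d^2 = 22.3/7.5^2 = 0.3964 g/mm^2

0.3964 g/mm^2


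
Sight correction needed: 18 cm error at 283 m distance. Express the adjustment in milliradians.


1 mrad subtends 1 cm per 10 m of range, so adj = error_cm / (dist_m / 10) = 18 / (283/10) = 0.636 mrad

0.636 mrad


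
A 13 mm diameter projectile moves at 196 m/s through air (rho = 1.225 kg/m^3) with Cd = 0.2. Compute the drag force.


A = pi*(d/2)^2 = pi*(13/2000)^2 = 1.32732e-04 m^2
Fd = 0.5*Cd*rho*A*v^2 = 0.5*0.2*1.225*1.32732e-04*196^2 = 0.6246 N

0.6246 N


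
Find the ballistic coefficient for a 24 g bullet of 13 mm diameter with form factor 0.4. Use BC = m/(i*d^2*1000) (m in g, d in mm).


BC = m/(i*d^2*1000) = 24/(0.4 * 13^2 * 1000) = 0.000355

0.000355


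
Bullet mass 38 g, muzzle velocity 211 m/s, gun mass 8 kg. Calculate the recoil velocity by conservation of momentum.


v_recoil = m_p * v_p / m_gun = 0.038 * 211 / 8 = 1.002 m/s

1.002 m/s


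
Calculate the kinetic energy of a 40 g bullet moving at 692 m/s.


E = 0.5*m*v^2 = 0.5*0.04*692^2 = 9577 J

9577 J


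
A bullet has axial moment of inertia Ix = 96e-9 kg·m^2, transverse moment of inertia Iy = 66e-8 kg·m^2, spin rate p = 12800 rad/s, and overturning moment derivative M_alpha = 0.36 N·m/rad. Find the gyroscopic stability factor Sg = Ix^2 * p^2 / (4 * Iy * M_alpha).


Sg = Ix^2 * p^2 / (4 * Iy * M_alpha) = (96e-9)^2 * 12800^2 / (4 * 66e-8 * 0.36) = 1.589

1.589


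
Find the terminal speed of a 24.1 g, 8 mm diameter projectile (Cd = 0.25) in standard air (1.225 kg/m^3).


A = pi*(d/2)^2 = pi*(8/2000)^2 = 5.02655e-05 m^2
vt = sqrt(2mg/(Cd*rho*A)) = sqrt(2*0.0241*9.81/(0.25 * 1.225 * 5.02655e-05)) = 175.3 m/s

175.3 m/s


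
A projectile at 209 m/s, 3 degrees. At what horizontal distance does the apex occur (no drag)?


R = v0^2*sin(2*theta)/g = 209^2*sin(2*3°)/9.81 = 465.434 m
apex_dist = R/2 = 465.434/2 = 232.7 m

232.7 m


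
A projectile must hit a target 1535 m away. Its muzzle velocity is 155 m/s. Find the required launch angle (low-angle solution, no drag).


sin(2*theta) = R*g/v0^2 = 1535*9.81/155^2 = 0.626778, theta = arcsin(0.626778)/2 = 19.41°

19.41 degrees


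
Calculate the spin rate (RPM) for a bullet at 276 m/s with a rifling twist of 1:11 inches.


twist_m = 11*0.0254 = 0.2794 m
spin = v/twist = 276/0.2794 = 987.8311 rev/s
RPM = spin*60 = 987.8311*60 ≈ 59270 RPM

59270 RPM


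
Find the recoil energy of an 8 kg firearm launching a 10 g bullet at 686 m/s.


v_r = m_p*v_p/m_gun = 0.01*686/8 = 0.8575 m/s, E_r = 0.5*m_gun*v_r^2 = 0.5*8*0.8575^2 = 2.941 J

2.941 J


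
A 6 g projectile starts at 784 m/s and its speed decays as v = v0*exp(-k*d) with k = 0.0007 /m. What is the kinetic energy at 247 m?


v = v0*exp(-k*d) = 784*exp(-0.0007*247) = 659.518 m/s
E = 0.5*m*v^2 = 0.5*0.006*659.518^2 = 1305 J

1305 J


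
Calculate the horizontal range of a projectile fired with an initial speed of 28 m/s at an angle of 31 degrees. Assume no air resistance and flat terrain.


R = v0^2 * sin(2*theta) / g = 28^2 * sin(2*31°) / 9.81 = 70.56 m

70.56 m


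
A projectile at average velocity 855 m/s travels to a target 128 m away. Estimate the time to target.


t = d/v = 128/855 = 0.1497 s

0.1497 s


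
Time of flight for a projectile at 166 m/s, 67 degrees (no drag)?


T = 2*v0*sin(theta)/g = 2*166*sin(67°)/9.81 = 31.15 s

31.15 s


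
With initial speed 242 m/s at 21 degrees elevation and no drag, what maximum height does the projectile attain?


H = (v0*sin(theta))^2 / (2g) = (242*sin(21°))^2 / (2*9.81) = 383.3 m

383.3 m


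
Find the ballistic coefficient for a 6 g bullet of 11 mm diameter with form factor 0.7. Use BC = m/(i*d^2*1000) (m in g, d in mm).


BC = m/(i*d^2*1000) = 6/(0.7 * 11^2 * 1000) = 7.084e-05

7.084e-05


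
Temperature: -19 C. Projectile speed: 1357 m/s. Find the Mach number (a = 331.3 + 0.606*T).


a = 331.3 + 0.606*(-19) = 319.786 m/s
M = v/a = 1357/319.786 = 4.243

4.243


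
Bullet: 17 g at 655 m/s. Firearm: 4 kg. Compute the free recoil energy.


v_r = m_p*v_p/m_gun = 0.017*655/4 = 2.78375 m/s, E_r = 0.5*m_gun*v_r^2 = 0.5*4*2.78375^2 = 15.5 J

15.5 J


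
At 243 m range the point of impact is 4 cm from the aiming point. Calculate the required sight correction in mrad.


1 mrad subtends 1 cm per 10 m of range, so adj = error_cm / (dist_m / 10) = 4 / (243/10) = 0.1646 mrad

0.1646 mrad


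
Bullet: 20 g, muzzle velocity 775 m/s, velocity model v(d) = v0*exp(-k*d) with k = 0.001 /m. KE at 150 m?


v = v0*exp(-k*d) = 775*exp(-0.001*150) = 667.049 m/s
E = 0.5*m*v^2 = 0.5*0.02*667.049^2 = 4450 J

4450 J


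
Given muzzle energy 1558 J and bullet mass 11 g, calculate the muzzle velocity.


v = sqrt(2*E/m) = sqrt(2*1558/0.011) = 532.2 m/s

532.2 m/s


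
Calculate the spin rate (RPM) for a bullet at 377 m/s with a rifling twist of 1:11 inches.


twist_m = 11*0.0254 = 0.2794 m
spin = v/twist = 377/0.2794 = 1349.32 rev/s
RPM = spin*60 = 1349.32*60 ≈ 80959 RPM

80959 RPM


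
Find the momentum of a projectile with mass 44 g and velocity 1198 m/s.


p = m*v = 0.044*1198 = 52.71 kg·m/s

52.71 kg·m/s


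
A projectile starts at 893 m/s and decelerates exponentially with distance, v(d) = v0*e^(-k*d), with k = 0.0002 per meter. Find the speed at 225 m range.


v = v0*exp(-k*d) = 893*exp(-0.0002*225) = 853.7 m/s

853.7 m/s


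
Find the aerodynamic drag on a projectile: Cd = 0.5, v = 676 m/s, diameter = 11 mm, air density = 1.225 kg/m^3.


A = pi*(d/2)^2 = pi*(11/2000)^2 = 9.50332e-05 m^2
Fd = 0.5*Cd*rho*A*v^2 = 0.5*0.5*1.225*9.50332e-05*676^2 = 13.3 N

13.3 N


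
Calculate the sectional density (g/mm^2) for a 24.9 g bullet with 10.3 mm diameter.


SD = m/d^2 = 24.9/10.3^2 = 0.2347 g/mm^2

0.2347 g/mm^2


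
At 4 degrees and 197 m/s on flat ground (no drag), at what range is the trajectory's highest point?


R = v0^2*sin(2*theta)/g = 197^2*sin(2*4°)/9.81 = 550.578 m
apex_dist = R/2 = 550.578/2 = 275.3 m

275.3 m


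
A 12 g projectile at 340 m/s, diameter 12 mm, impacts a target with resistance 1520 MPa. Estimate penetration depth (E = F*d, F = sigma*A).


A = pi*(d/2)^2 = pi*(12/2)^2 = 113.097 mm^2
E = 0.5*m*v^2 = 0.5*0.012*340^2 = 693.6 J
depth = E/(sigma*A) = 693.6 J / (1520 MPa * 113.097 mm^2) = 693.6/(1520 * 113.097) m = 0.00403472 m ≈ 4.035 mm

4.035 mm


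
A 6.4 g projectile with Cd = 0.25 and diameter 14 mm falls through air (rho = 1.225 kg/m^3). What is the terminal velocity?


A = pi*(d/2)^2 = pi*(14/2000)^2 = 1.53938e-04 m^2
vt = sqrt(2mg/(Cd*rho*A)) = sqrt(2*0.0064*9.81/(0.25 * 1.225 * 1.53938e-04)) = 51.61 m/s

51.61 m/s


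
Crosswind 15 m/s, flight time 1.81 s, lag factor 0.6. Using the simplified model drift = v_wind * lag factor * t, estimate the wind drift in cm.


drift = v_wind * lag * t = 15 * 0.6 * 1.81 = 16.29 m ≈ 1629 cm

1629 cm


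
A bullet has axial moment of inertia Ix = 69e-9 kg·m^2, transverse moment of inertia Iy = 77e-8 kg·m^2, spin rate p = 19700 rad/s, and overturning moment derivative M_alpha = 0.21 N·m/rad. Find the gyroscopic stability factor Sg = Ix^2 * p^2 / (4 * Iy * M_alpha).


Sg = Ix^2 * p^2 / (4 * Iy * M_alpha) = (69e-9)^2 * 19700^2 / (4 * 77e-8 * 0.21) = 2.857

2.857


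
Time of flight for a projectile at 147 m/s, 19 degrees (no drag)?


T = 2*v0*sin(theta)/g = 2*147*sin(19°)/9.81 = 9.757 s

9.757 s


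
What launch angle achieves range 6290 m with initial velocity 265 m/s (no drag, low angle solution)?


sin(2*theta) = R*g/v0^2 = 6290*9.81/265^2 = 0.878674, theta = arcsin(0.878674)/2 = 30.74°

30.74 degrees


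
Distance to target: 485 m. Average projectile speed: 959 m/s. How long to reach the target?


t = d/v = 485/959 = 0.5057 s

0.5057 s


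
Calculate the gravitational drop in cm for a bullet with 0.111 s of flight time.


drop = 0.5*g*t^2 = 0.5*9.81*0.111^2 = 0.0604345 m ≈ 6.043 cm

6.043 cm


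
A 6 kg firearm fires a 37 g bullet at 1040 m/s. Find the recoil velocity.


v_recoil = m_p * v_p / m_gun = 0.037 * 1040 / 6 = 6.413 m/s

6.413 m/s


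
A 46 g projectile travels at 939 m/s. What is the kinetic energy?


E = 0.5*m*v^2 = 0.5*0.046*939^2 = 20280 J

20280 J


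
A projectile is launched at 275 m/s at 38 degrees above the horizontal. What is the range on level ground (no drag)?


R = v0^2 * sin(2*theta) / g = 275^2 * sin(2*38°) / 9.81 = 7480 m

7480 m


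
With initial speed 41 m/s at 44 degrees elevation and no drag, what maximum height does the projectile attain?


H = (v0*sin(theta))^2 / (2g) = (41*sin(44°))^2 / (2*9.81) = 41.34 m

41.34 m


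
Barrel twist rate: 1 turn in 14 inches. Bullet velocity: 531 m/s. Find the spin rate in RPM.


twist_m = 14*0.0254 = 0.3556 m
spin = v/twist = 531/0.3556 = 1493.251 rev/s
RPM = spin*60 = 1493.251*60 ≈ 89595 RPM

89595 RPM


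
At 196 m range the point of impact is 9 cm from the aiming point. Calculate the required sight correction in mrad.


1 mrad subtends 1 cm per 10 m of range, so adj = error_cm / (dist_m / 10) = 9 / (196/10) = 0.4592 mrad

0.4592 mrad


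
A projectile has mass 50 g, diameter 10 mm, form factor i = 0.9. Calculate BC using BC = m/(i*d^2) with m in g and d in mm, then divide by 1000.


BC = m/(i*d^2*1000) = 50/(0.9 * 10^2 * 1000) = 0.0005556

0.0005556


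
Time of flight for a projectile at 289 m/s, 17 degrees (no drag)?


T = 2*v0*sin(theta)/g = 2*289*sin(17°)/9.81 = 17.23 s

17.23 s


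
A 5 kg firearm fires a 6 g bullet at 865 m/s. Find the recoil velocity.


v_recoil = m_p * v_p / m_gun = 0.006 * 865 / 5 = 1.038 m/s

1.038 m/s


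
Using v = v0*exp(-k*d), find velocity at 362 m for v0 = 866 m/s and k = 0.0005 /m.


v = v0*exp(-k*d) = 866*exp(-0.0005*362) = 722.6 m/s

722.6 m/s


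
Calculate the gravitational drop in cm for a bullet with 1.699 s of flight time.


drop = 0.5*g*t^2 = 0.5*9.81*1.699^2 = 14.1588 m ≈ 1416 cm

1416 cm


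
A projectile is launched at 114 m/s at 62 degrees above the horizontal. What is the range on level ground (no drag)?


R = v0^2 * sin(2*theta) / g = 114^2 * sin(2*62°) / 9.81 = 1098 m

1098 m


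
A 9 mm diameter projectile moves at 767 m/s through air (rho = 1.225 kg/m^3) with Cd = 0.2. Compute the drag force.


A = pi*(d/2)^2 = pi*(9/2000)^2 = 6.36173e-05 m^2
Fd = 0.5*Cd*rho*A*v^2 = 0.5*0.2*1.225*6.36173e-05*767^2 = 4.585 N

4.585 N


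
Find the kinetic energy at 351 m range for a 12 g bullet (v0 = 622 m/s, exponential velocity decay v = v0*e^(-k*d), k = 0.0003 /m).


v = v0*exp(-k*d) = 622*exp(-0.0003*351) = 559.834 m/s
E = 0.5*m*v^2 = 0.5*0.012*559.834^2 = 1880 J

1880 J


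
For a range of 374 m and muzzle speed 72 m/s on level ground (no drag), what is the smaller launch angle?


sin(2*theta) = R*g/v0^2 = 374*9.81/72^2 = 0.707743, theta = arcsin(0.707743)/2 = 22.53°

22.53 degrees


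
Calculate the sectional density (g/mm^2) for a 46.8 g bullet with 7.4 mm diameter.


SD = m/d^2 = 46.8/7.4^2 = 0.8546 g/mm^2

0.8546 g/mm^2


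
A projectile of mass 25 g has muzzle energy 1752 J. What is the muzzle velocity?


v = sqrt(2*E/m) = sqrt(2*1752/0.025) = 374.4 m/s

374.4 m/s


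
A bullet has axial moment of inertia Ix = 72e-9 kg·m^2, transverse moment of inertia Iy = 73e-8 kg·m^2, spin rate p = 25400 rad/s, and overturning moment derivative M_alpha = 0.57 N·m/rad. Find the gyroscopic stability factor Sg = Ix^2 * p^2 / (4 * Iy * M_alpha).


Sg = Ix^2 * p^2 / (4 * Iy * M_alpha) = (72e-9)^2 * 25400^2 / (4 * 73e-8 * 0.57) = 2.009

2.009


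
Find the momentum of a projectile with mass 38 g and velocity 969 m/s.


p = m*v = 0.038*969 = 36.82 kg·m/s

36.82 kg·m/s


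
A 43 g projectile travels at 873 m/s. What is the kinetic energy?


E = 0.5*m*v^2 = 0.5*0.043*873^2 = 16386 J

16386 J


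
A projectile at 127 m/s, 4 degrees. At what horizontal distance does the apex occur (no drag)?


R = v0^2*sin(2*theta)/g = 127^2*sin(2*4°)/9.81 = 228.82 m
apex_dist = R/2 = 228.82/2 = 114.4 m

114.4 m


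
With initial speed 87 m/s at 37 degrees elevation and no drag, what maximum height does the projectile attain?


H = (v0*sin(theta))^2 / (2g) = (87*sin(37°))^2 / (2*9.81) = 139.7 m

139.7 m


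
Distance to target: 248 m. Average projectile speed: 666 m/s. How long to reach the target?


t = d/v = 248/666 = 0.3724 s

0.3724 s


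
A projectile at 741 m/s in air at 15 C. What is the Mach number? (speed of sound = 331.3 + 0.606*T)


a = 331.3 + 0.606*(15) = 340.39 m/s
M = v/a = 741/340.39 = 2.177

2.177


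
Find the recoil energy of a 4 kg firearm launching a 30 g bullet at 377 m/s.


v_r = m_p*v_p/m_gun = 0.03*377/4 = 2.8275 m/s, E_r = 0.5*m_gun*v_r^2 = 0.5*4*2.8275^2 = 15.99 J

15.99 J


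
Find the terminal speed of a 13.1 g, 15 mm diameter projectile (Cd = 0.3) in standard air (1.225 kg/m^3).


A = pi*(d/2)^2 = pi*(15/2000)^2 = 1.76715e-04 m^2
vt = sqrt(2mg/(Cd*rho*A)) = sqrt(2*0.0131*9.81/(0.3 * 1.225 * 1.76715e-04)) = 62.91 m/s

62.91 m/s


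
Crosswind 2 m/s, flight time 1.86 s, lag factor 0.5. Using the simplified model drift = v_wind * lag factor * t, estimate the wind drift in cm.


drift = v_wind * lag * t = 2 * 0.5 * 1.86 = 1.86 m ≈ 186 cm

186 cm


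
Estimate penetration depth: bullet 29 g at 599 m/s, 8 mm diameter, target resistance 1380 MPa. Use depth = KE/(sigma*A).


A = pi*(d/2)^2 = pi*(8/2)^2 = 50.2655 mm^2
E = 0.5*m*v^2 = 0.5*0.029*599^2 = 5202.61 J
depth = E/(sigma*A) = 5202.61 J / (1380 MPa * 50.2655 mm^2) = 5202.61/(1380 * 50.2655) m = 0.075002 m ≈ 75 mm

75 mm


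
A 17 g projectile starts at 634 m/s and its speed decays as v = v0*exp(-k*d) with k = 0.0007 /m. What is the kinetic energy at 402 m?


v = v0*exp(-k*d) = 634*exp(-0.0007*402) = 478.497 m/s
E = 0.5*m*v^2 = 0.5*0.017*478.497^2 = 1946 J

1946 J


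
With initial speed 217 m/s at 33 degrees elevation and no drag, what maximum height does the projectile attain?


H = (v0*sin(theta))^2 / (2g) = (217*sin(33°))^2 / (2*9.81) = 711.9 m

711.9 m


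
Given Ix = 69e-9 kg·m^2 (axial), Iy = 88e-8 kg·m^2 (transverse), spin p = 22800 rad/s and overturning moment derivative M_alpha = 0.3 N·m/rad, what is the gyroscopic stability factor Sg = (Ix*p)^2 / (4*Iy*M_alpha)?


Sg = Ix^2 * p^2 / (4 * Iy * M_alpha) = (69e-9)^2 * 22800^2 / (4 * 88e-8 * 0.3) = 2.344

2.344


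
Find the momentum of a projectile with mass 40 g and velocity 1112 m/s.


p = m*v = 0.04*1112 = 44.48 kg·m/s

44.48 kg·m/s


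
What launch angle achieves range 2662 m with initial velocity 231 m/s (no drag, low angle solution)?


sin(2*theta) = R*g/v0^2 = 2662*9.81/231^2 = 0.489388, theta = arcsin(0.489388)/2 = 14.65°

14.65 degrees


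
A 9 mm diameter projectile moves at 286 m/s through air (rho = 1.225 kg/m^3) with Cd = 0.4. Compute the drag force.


A = pi*(d/2)^2 = pi*(9/2000)^2 = 6.36173e-05 m^2
Fd = 0.5*Cd*rho*A*v^2 = 0.5*0.4*1.225*6.36173e-05*286^2 = 1.275 N

1.275 N


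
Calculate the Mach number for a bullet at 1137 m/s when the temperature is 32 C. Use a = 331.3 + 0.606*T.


a = 331.3 + 0.606*(32) = 350.692 m/s
M = v/a = 1137/350.692 = 3.242

3.242


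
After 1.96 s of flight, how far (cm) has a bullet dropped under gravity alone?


drop = 0.5*g*t^2 = 0.5*9.81*1.96^2 = 18.843 m ≈ 1884 cm

1884 cm


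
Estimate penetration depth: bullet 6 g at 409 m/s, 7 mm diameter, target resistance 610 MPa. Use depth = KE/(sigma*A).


A = pi*(d/2)^2 = pi*(7/2)^2 = 38.4845 mm^2
E = 0.5*m*v^2 = 0.5*0.006*409^2 = 501.843 J
depth = E/(sigma*A) = 501.843 J / (610 MPa * 38.4845 mm^2) = 501.843/(610 * 38.4845) m = 0.0213773 m ≈ 21.38 mm

21.38 mm


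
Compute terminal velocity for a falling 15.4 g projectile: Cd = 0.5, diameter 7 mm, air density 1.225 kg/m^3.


A = pi*(d/2)^2 = pi*(7/2000)^2 = 3.84845e-05 m^2
vt = sqrt(2mg/(Cd*rho*A)) = sqrt(2*0.0154*9.81/(0.5 * 1.225 * 3.84845e-05)) = 113.2 m/s

113.2 m/s


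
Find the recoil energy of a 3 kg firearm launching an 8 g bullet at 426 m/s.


v_r = m_p*v_p/m_gun = 0.008*426/3 = 1.136 m/s, E_r = 0.5*m_gun*v_r^2 = 0.5*3*1.136^2 = 1.936 J

1.936 J


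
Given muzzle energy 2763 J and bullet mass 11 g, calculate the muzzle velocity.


v = sqrt(2*E/m) = sqrt(2*2763/0.011) = 708.8 m/s

708.8 m/s


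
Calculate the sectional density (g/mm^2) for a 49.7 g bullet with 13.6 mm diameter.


SD = m/d^2 = 49.7/13.6^2 = 0.2687 g/mm^2

0.2687 g/mm^2


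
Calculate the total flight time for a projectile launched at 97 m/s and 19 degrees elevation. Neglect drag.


T = 2*v0*sin(theta)/g = 2*97*sin(19°)/9.81 = 6.438 s

6.438 s


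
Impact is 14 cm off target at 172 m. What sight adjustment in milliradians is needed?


1 mrad subtends 1 cm per 10 m of range, so adj = error_cm / (dist_m / 10) = 14 / (172/10) = 0.814 mrad

0.814 mrad


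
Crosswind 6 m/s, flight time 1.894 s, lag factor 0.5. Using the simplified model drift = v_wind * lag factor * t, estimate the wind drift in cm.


drift = v_wind * lag * t = 6 * 0.5 * 1.894 = 5.682 m ≈ 568.2 cm

568.2 cm


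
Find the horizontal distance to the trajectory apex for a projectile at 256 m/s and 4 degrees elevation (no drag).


R = v0^2*sin(2*theta)/g = 256^2*sin(2*4°)/9.81 = 929.75 m
apex_dist = R/2 = 929.75/2 = 464.9 m

464.9 m


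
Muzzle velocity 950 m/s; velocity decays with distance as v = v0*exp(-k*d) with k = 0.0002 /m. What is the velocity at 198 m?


v = v0*exp(-k*d) = 950*exp(-0.0002*198) = 913.1 m/s

913.1 m/s


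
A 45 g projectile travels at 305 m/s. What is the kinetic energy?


E = 0.5*m*v^2 = 0.5*0.045*305^2 = 2093 J

2093 J


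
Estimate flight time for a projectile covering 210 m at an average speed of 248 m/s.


t = d/v = 210/248 = 0.8468 s

0.8468 s


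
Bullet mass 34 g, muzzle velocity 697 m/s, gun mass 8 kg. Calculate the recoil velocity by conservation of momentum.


v_recoil = m_p * v_p / m_gun = 0.034 * 697 / 8 = 2.962 m/s

2.962 m/s


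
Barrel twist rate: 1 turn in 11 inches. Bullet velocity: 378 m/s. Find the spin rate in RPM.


twist_m = 11*0.0254 = 0.2794 m
spin = v/twist = 378/0.2794 = 1352.899 rev/s
RPM = spin*60 = 1352.899*60 ≈ 81174 RPM

81174 RPM


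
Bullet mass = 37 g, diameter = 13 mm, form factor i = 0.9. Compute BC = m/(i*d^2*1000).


BC = m/(i*d^2*1000) = 37/(0.9 * 13^2 * 1000) = 0.0002433

0.0002433


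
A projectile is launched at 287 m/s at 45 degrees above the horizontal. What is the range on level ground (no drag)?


R = v0^2 * sin(2*theta) / g = 287^2 * sin(2*45°) / 9.81 = 8396 m

8396 m


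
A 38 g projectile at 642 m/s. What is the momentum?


p = m*v = 0.038*642 = 24.4 kg·m/s

24.4 kg·m/s


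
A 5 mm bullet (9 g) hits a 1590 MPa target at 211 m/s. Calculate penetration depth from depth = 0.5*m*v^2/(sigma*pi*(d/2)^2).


A = pi*(d/2)^2 = pi*(5/2)^2 = 19.635 mm^2
E = 0.5*m*v^2 = 0.5*0.009*211^2 = 200.344 J
depth = E/(sigma*A) = 200.344 J / (1590 MPa * 19.635 mm^2) = 200.344/(1590 * 19.635) m = 0.00641727 m ≈ 6.417 mm

6.417 mm


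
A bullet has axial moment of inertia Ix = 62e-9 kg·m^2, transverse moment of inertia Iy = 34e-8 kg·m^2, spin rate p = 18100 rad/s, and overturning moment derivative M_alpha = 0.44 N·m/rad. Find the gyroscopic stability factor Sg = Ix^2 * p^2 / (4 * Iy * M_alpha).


Sg = Ix^2 * p^2 / (4 * Iy * M_alpha) = (62e-9)^2 * 18100^2 / (4 * 34e-8 * 0.44) = 2.105

2.105


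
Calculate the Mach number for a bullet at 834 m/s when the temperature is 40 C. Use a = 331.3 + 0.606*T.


a = 331.3 + 0.606*(40) = 355.54 m/s
M = v/a = 834/355.54 = 2.346

2.346


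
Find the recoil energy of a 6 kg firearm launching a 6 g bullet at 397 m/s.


v_r = m_p*v_p/m_gun = 0.006*397/6 = 0.397 m/s, E_r = 0.5*m_gun*v_r^2 = 0.5*6*0.397^2 = 0.4728 J

0.4728 J


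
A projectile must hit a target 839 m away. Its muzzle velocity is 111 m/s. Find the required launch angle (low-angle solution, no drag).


sin(2*theta) = R*g/v0^2 = 839*9.81/111^2 = 0.668013, theta = arcsin(0.668013)/2 = 20.96°

20.96 degrees


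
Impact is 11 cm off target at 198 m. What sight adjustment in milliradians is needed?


1 mrad subtends 1 cm per 10 m of range, so adj = error_cm / (dist_m / 10) = 11 / (198/10) = 0.5556 mrad

0.5556 mrad


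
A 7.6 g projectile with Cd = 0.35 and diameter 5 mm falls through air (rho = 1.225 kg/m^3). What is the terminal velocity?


A = pi*(d/2)^2 = pi*(5/2000)^2 = 1.96350e-05 m^2
vt = sqrt(2mg/(Cd*rho*A)) = sqrt(2*0.0076*9.81/(0.35 * 1.225 * 1.96350e-05)) = 133.1 m/s

133.1 m/s


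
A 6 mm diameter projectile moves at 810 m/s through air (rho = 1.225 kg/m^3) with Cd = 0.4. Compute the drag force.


A = pi*(d/2)^2 = pi*(6/2000)^2 = 2.82743e-05 m^2
Fd = 0.5*Cd*rho*A*v^2 = 0.5*0.4*1.225*2.82743e-05*810^2 = 4.545 N

4.545 N


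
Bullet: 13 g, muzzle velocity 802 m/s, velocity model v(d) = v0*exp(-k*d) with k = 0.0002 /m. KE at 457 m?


v = v0*exp(-k*d) = 802*exp(-0.0002*457) = 731.947 m/s
E = 0.5*m*v^2 = 0.5*0.013*731.947^2 = 3482 J

3482 J


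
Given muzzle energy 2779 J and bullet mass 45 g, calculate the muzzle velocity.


v = sqrt(2*E/m) = sqrt(2*2779/0.045) = 351.4 m/s

351.4 m/s


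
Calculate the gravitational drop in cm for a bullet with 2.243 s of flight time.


drop = 0.5*g*t^2 = 0.5*9.81*2.243^2 = 24.6773 m ≈ 2468 cm

2468 cm


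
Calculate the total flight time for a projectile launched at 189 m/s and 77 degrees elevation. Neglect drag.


T = 2*v0*sin(theta)/g = 2*189*sin(77°)/9.81 = 37.54 s

37.54 s


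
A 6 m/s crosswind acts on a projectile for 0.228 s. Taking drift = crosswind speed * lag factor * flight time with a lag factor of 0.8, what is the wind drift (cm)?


drift = v_wind * lag * t = 6 * 0.8 * 0.228 = 1.0944 m ≈ 109.4 cm

109.4 cm


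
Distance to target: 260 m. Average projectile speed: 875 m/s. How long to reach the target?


t = d/v = 260/875 = 0.2971 s

0.2971 s


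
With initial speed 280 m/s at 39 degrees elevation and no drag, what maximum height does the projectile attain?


H = (v0*sin(theta))^2 / (2g) = (280*sin(39°))^2 / (2*9.81) = 1583 m

1583 m


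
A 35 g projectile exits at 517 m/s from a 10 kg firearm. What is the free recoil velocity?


v_recoil = m_p * v_p / m_gun = 0.035 * 517 / 10 = 1.81 m/s

1.81 m/s


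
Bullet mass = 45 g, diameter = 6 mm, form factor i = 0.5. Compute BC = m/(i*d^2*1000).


BC = m/(i*d^2*1000) = 45/(0.5 * 6^2 * 1000) = 0.0025

0.0025


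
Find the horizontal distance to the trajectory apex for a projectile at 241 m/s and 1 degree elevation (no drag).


R = v0^2*sin(2*theta)/g = 241^2*sin(2*1°)/9.81 = 206.626 m
apex_dist = R/2 = 206.626/2 = 103.3 m

103.3 m


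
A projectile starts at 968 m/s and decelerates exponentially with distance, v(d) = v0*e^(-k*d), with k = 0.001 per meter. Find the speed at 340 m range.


v = v0*exp(-k*d) = 968*exp(-0.001*340) = 689 m/s

689 m/s


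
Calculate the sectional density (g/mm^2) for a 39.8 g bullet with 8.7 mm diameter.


SD = m/d^2 = 39.8/8.7^2 = 0.5258 g/mm^2

0.5258 g/mm^2


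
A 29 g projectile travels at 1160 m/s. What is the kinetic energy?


E = 0.5*m*v^2 = 0.5*0.029*1160^2 = 19511 J

19511 J


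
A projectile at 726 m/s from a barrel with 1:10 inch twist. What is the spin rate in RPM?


twist_m = 10*0.0254 = 0.254 m
spin = v/twist = 726/0.254 = 2858.268 rev/s
RPM = spin*60 = 2858.268*60 ≈ 171496 RPM

171496 RPM


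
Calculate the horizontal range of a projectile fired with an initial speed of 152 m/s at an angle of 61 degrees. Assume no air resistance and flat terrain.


R = v0^2 * sin(2*theta) / g = 152^2 * sin(2*61°) / 9.81 = 1997 m

1997 m


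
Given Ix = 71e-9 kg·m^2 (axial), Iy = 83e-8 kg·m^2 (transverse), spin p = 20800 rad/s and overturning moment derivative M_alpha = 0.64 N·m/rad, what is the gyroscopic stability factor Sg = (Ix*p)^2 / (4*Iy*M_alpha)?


Sg = Ix^2 * p^2 / (4 * Iy * M_alpha) = (71e-9)^2 * 20800^2 / (4 * 83e-8 * 0.64) = 1.026

1.026


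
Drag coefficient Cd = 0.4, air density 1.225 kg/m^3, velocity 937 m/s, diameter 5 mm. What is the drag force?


A = pi*(d/2)^2 = pi*(5/2000)^2 = 1.96350e-05 m^2
Fd = 0.5*Cd*rho*A*v^2 = 0.5*0.4*1.225*1.96350e-05*937^2 = 4.224 N

4.224 N


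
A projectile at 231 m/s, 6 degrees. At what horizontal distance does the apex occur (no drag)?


R = v0^2*sin(2*theta)/g = 231^2*sin(2*6°)/9.81 = 1130.93 m
apex_dist = R/2 = 1130.93/2 = 565.5 m

565.5 m


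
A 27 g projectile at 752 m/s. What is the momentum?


p = m*v = 0.027*752 = 20.3 kg·m/s

20.3 kg·m/s


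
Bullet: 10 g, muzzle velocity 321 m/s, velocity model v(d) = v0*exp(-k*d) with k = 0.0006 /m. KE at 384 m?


v = v0*exp(-k*d) = 321*exp(-0.0006*384) = 254.943 m/s
E = 0.5*m*v^2 = 0.5*0.01*254.943^2 = 325 J

325 J


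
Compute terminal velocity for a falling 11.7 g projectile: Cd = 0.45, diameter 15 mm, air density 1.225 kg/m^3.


A = pi*(d/2)^2 = pi*(15/2000)^2 = 1.76715e-04 m^2
vt = sqrt(2mg/(Cd*rho*A)) = sqrt(2*0.0117*9.81/(0.45 * 1.225 * 1.76715e-04)) = 48.54 m/s

48.54 m/s


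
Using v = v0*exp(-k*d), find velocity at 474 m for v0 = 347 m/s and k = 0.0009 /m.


v = v0*exp(-k*d) = 347*exp(-0.0009*474) = 226.5 m/s

226.5 m/s


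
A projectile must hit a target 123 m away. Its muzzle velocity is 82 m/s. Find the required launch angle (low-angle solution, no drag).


sin(2*theta) = R*g/v0^2 = 123*9.81/82^2 = 0.179451, theta = arcsin(0.179451)/2 = 5.169°

5.169 degrees


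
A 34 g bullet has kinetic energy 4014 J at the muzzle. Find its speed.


v = sqrt(2*E/m) = sqrt(2*4014/0.034) = 485.9 m/s

485.9 m/s


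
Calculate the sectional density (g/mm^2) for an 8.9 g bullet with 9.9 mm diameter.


SD = m/d^2 = 8.9/9.9^2 = 0.09081 g/mm^2

0.09081 g/mm^2


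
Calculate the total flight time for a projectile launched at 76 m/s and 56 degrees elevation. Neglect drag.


T = 2*v0*sin(theta)/g = 2*76*sin(56°)/9.81 = 12.85 s

12.85 s


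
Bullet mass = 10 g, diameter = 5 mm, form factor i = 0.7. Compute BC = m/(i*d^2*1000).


BC = m/(i*d^2*1000) = 10/(0.7 * 5^2 * 1000) = 0.0005714

0.0005714


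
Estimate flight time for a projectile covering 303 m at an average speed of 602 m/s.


t = d/v = 303/602 = 0.5033 s

0.5033 s


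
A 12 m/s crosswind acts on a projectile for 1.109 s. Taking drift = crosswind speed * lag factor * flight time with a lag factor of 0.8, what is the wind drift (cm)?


drift = v_wind * lag * t = 12 * 0.8 * 1.109 = 10.6464 m ≈ 1065 cm

1065 cm


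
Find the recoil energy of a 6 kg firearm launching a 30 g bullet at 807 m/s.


v_r = m_p*v_p/m_gun = 0.03*807/6 = 4.035 m/s, E_r = 0.5*m_gun*v_r^2 = 0.5*6*4.035^2 = 48.84 J

48.84 J


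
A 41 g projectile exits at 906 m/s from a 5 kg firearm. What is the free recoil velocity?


v_recoil = m_p * v_p / m_gun = 0.041 * 906 / 5 = 7.429 m/s

7.429 m/s


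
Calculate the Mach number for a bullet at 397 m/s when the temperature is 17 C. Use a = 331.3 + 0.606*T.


a = 331.3 + 0.606*(17) = 341.602 m/s
M = v/a = 397/341.602 = 1.162

1.162


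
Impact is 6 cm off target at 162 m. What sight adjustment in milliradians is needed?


1 mrad subtends 1 cm per 10 m of range, so adj = error_cm / (dist_m / 10) = 6 / (162/10) = 0.3704 mrad

0.3704 mrad


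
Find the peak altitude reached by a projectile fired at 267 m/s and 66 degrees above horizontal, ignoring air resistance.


H = (v0*sin(theta))^2 / (2g) = (267*sin(66°))^2 / (2*9.81) = 3032 m

3032 m


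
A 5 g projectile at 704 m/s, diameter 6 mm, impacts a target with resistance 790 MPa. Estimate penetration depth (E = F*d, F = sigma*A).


A = pi*(d/2)^2 = pi*(6/2)^2 = 28.2743 mm^2
E = 0.5*m*v^2 = 0.5*0.005*704^2 = 1239.04 J
depth = E/(sigma*A) = 1239.04 J / (790 MPa * 28.2743 mm^2) = 1239.04/(790 * 28.2743) m = 0.055471 m ≈ 55.47 mm

55.47 mm


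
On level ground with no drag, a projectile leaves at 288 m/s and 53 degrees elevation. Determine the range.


R = v0^2 * sin(2*theta) / g = 288^2 * sin(2*53°) / 9.81 = 8128 m

8128 m


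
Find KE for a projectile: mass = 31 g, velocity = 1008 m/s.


E = 0.5*m*v^2 = 0.5*0.031*1008^2 = 15749 J

15749 J


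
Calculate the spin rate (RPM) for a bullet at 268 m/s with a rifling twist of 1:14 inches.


twist_m = 14*0.0254 = 0.3556 m
spin = v/twist = 268/0.3556 = 753.6558 rev/s
RPM = spin*60 = 753.6558*60 ≈ 45219 RPM

45219 RPM


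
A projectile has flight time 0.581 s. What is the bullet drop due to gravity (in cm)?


drop = 0.5*g*t^2 = 0.5*9.81*0.581^2 = 1.65574 m ≈ 165.6 cm

165.6 cm


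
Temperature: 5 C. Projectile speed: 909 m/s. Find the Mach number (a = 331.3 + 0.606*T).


a = 331.3 + 0.606*(5) = 334.33 m/s
M = v/a = 909/334.33 = 2.719

2.719


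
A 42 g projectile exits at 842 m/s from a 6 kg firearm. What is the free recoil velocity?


v_recoil = m_p * v_p / m_gun = 0.042 * 842 / 6 = 5.894 m/s

5.894 m/s


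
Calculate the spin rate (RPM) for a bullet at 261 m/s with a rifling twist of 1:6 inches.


twist_m = 6*0.0254 = 0.1524 m
spin = v/twist = 261/0.1524 = 1712.598 rev/s
RPM = spin*60 = 1712.598*60 ≈ 102756 RPM

102756 RPM


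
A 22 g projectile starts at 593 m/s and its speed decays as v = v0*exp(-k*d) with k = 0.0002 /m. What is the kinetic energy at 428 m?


v = v0*exp(-k*d) = 593*exp(-0.0002*428) = 544.351 m/s
E = 0.5*m*v^2 = 0.5*0.022*544.351^2 = 3259 J

3259 J


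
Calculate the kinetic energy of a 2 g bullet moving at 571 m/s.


E = 0.5*m*v^2 = 0.5*0.002*571^2 = 326 J

326 J


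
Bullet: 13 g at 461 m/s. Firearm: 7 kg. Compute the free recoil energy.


v_r = m_p*v_p/m_gun = 0.013*461/7 = 0.856143 m/s, E_r = 0.5*m_gun*v_r^2 = 0.5*7*0.856143^2 = 2.565 J

2.565 J


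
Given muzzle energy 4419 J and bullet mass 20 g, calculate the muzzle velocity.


v = sqrt(2*E/m) = sqrt(2*4419/0.02) = 664.8 m/s

664.8 m/s


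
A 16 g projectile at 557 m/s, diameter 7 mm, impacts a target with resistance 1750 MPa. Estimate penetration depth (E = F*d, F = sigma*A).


A = pi*(d/2)^2 = pi*(7/2)^2 = 38.4845 mm^2
E = 0.5*m*v^2 = 0.5*0.016*557^2 = 2481.99 J
depth = E/(sigma*A) = 2481.99 J / (1750 MPa * 38.4845 mm^2) = 2481.99/(1750 * 38.4845) m = 0.0368533 m ≈ 36.85 mm

36.85 mm


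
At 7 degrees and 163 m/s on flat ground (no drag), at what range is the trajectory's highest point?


R = v0^2*sin(2*theta)/g = 163^2*sin(2*7°)/9.81 = 655.211 m
apex_dist = R/2 = 655.211/2 = 327.6 m

327.6 m


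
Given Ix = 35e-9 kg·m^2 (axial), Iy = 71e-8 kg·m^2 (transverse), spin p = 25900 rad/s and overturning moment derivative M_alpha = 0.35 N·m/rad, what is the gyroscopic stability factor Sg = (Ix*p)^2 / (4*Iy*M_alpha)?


Sg = Ix^2 * p^2 / (4 * Iy * M_alpha) = (35e-9)^2 * 25900^2 / (4 * 71e-8 * 0.35) = 0.8267

0.8267


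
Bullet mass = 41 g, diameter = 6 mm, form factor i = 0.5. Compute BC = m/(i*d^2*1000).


BC = m/(i*d^2*1000) = 41/(0.5 * 6^2 * 1000) = 0.002278

0.002278


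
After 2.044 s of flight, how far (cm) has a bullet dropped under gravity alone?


drop = 0.5*g*t^2 = 0.5*9.81*2.044^2 = 20.4928 m ≈ 2049 cm

2049 cm


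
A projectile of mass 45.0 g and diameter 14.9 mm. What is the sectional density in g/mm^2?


SD = m/d^2 = 45.0/14.9^2 = 0.2027 g/mm^2

0.2027 g/mm^2


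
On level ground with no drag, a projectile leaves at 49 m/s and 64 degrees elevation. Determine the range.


R = v0^2 * sin(2*theta) / g = 49^2 * sin(2*64°) / 9.81 = 192.9 m

192.9 m


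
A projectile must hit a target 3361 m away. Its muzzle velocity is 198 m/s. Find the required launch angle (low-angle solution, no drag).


sin(2*theta) = R*g/v0^2 = 3361*9.81/198^2 = 0.841022, theta = arcsin(0.841022)/2 = 28.62°

28.62 degrees


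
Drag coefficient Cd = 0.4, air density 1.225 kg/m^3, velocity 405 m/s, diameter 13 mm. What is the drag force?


A = pi*(d/2)^2 = pi*(13/2000)^2 = 1.32732e-04 m^2
Fd = 0.5*Cd*rho*A*v^2 = 0.5*0.4*1.225*1.32732e-04*405^2 = 5.334 N

5.334 N


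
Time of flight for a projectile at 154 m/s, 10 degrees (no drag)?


T = 2*v0*sin(theta)/g = 2*154*sin(10°)/9.81 = 5.452 s

5.452 s


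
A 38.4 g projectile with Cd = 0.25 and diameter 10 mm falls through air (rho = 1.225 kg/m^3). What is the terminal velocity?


A = pi*(d/2)^2 = pi*(10/2000)^2 = 7.85398e-05 m^2
vt = sqrt(2mg/(Cd*rho*A)) = sqrt(2*0.0384*9.81/(0.25 * 1.225 * 7.85398e-05)) = 177 m/s

177 m/s


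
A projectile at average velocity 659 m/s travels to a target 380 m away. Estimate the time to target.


t = d/v = 380/659 = 0.5766 s

0.5766 s


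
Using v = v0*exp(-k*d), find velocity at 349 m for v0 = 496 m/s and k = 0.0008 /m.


v = v0*exp(-k*d) = 496*exp(-0.0008*349) = 375.2 m/s

375.2 m/s


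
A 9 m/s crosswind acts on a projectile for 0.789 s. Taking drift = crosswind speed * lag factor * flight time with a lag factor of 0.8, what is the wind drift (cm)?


drift = v_wind * lag * t = 9 * 0.8 * 0.789 = 5.6808 m ≈ 568.1 cm

568.1 cm


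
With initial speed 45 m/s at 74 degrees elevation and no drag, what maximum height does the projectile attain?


H = (v0*sin(theta))^2 / (2g) = (45*sin(74°))^2 / (2*9.81) = 95.37 m

95.37 m


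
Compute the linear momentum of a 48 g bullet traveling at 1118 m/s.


p = m*v = 0.048*1118 = 53.66 kg·m/s

53.66 kg·m/s


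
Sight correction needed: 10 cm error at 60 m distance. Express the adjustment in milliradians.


1 mrad subtends 1 cm per 10 m of range, so adj = error_cm / (dist_m / 10) = 10 / (60/10) = 1.667 mrad

1.667 mrad


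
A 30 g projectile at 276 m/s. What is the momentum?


p = m*v = 0.03*276 = 8.28 kg·m/s

8.28 kg·m/s


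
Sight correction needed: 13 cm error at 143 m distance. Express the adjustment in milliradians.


1 mrad subtends 1 cm per 10 m of range, so adj = error_cm / (dist_m / 10) = 13 / (143/10) = 0.9091 mrad

0.9091 mrad


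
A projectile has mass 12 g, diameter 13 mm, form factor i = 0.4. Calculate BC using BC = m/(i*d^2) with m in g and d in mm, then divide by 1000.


BC = m/(i*d^2*1000) = 12/(0.4 * 13^2 * 1000) = 0.0001775

0.0001775


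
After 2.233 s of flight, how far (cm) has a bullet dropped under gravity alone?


drop = 0.5*g*t^2 = 0.5*9.81*2.233^2 = 24.4577 m ≈ 2446 cm

2446 cm


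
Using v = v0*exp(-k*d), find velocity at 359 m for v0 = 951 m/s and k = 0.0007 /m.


v = v0*exp(-k*d) = 951*exp(-0.0007*359) = 739.7 m/s

739.7 m/s


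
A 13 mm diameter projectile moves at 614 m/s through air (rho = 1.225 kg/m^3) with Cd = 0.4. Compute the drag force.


A = pi*(d/2)^2 = pi*(13/2000)^2 = 1.32732e-04 m^2
Fd = 0.5*Cd*rho*A*v^2 = 0.5*0.4*1.225*1.32732e-04*614^2 = 12.26 N

12.26 N


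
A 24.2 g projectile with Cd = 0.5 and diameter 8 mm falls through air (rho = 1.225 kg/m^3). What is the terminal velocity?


A = pi*(d/2)^2 = pi*(8/2000)^2 = 5.02655e-05 m^2
vt = sqrt(2mg/(Cd*rho*A)) = sqrt(2*0.0242*9.81/(0.5 * 1.225 * 5.02655e-05)) = 124.2 m/s

124.2 m/s


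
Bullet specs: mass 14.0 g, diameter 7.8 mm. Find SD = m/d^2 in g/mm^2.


SD = m/d^2 = 14.0/7.8^2 = 0.2301 g/mm^2

0.2301 g/mm^2


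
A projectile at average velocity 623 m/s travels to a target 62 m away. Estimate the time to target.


t = d/v = 62/623 = 0.09952 s

0.09952 s


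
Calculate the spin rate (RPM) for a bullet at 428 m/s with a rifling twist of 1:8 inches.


twist_m = 8*0.0254 = 0.2032 m
spin = v/twist = 428/0.2032 = 2106.299 rev/s
RPM = spin*60 = 2106.299*60 ≈ 126378 RPM

126378 RPM


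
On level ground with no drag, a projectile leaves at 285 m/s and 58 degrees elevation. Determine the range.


R = v0^2 * sin(2*theta) / g = 285^2 * sin(2*58°) / 9.81 = 7442 m

7442 m


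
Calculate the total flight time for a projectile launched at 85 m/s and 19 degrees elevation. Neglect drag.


T = 2*v0*sin(theta)/g = 2*85*sin(19°)/9.81 = 5.642 s

5.642 s


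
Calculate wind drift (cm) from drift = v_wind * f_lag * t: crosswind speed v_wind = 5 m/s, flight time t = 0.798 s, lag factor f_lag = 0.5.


drift = v_wind * lag * t = 5 * 0.5 * 0.798 = 1.995 m ≈ 199.5 cm

199.5 cm


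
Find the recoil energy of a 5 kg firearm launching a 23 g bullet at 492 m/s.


v_r = m_p*v_p/m_gun = 0.023*492/5 = 2.2632 m/s, E_r = 0.5*m_gun*v_r^2 = 0.5*5*2.2632^2 = 12.81 J

12.81 J


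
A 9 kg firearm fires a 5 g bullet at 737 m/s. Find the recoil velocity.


v_recoil = m_p * v_p / m_gun = 0.005 * 737 / 9 = 0.4094 m/s

0.4094 m/s


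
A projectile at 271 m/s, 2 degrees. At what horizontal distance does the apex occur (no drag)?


R = v0^2*sin(2*theta)/g = 271^2*sin(2*2°)/9.81 = 522.221 m
apex_dist = R/2 = 522.221/2 = 261.1 m

261.1 m


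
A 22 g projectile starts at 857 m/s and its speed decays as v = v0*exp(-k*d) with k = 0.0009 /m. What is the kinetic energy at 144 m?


v = v0*exp(-k*d) = 857*exp(-0.0009*144) = 752.829 m/s
E = 0.5*m*v^2 = 0.5*0.022*752.829^2 = 6234 J

6234 J


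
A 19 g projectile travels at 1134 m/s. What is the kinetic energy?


E = 0.5*m*v^2 = 0.5*0.019*1134^2 = 12217 J

12217 J


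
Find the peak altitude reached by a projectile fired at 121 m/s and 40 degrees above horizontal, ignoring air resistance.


H = (v0*sin(theta))^2 / (2g) = (121*sin(40°))^2 / (2*9.81) = 308.3 m

308.3 m
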